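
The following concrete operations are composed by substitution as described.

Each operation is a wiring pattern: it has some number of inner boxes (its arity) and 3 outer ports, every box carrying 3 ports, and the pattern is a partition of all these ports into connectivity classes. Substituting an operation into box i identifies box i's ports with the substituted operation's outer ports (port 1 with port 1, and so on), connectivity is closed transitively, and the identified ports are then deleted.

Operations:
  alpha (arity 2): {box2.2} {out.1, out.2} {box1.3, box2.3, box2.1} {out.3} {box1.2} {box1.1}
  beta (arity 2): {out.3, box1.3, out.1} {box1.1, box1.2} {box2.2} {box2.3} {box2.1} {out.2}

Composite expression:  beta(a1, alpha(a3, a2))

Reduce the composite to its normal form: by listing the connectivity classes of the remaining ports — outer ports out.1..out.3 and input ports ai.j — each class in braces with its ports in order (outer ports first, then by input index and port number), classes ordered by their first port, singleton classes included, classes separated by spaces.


Two ports join when wires chain via beta-identified ports.
alpha over (a3, a2) gives {out.1, out.2} {out.3} {a2.1, a2.3, a3.3} {a2.2} {a3.1} {a3.2}, out.j being that stage's outer ports
beta over (a1, a3, a2) gives {out.1, out.3, a1.3} {out.2} {a1.1, a1.2} {a2.1, a2.3, a3.3} {a2.2} {a3.1} {a3.2}, out.j being that stage's outer ports

{out.1, out.3, a1.3} {out.2} {a1.1, a1.2} {a2.1, a2.3, a3.3} {a2.2} {a3.1} {a3.2}


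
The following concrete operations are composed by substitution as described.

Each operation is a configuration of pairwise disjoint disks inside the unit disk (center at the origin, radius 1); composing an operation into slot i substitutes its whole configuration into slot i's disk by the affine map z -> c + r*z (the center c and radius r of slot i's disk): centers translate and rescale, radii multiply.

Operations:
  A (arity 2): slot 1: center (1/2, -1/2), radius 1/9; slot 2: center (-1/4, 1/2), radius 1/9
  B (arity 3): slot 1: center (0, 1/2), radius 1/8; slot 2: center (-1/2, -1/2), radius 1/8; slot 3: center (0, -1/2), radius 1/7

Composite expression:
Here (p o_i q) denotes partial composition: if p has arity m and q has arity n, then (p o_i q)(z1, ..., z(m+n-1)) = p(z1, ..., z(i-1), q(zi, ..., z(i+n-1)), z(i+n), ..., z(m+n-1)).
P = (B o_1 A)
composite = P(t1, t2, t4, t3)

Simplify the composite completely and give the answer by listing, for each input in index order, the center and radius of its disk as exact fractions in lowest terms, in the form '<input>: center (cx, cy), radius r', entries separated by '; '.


Below B, radii multiply path by path; the t-disk centers shift.
t1 passes through 2 substitutions, ending at center (1/16, 7/16), radius 1/72
t2 passes through 2 substitutions, ending at center (-1/32, 9/16), radius 1/72
t4 passes through 1 substitution, ending at center (-1/2, -1/2), radius 1/8
t3 passes through 1 substitution, ending at center (0, -1/2), radius 1/7

t1: center (1/16, 7/16), radius 1/72; t2: center (-1/32, 9/16), radius 1/72; t3: center (0, -1/2), radius 1/7; t4: center (-1/2, -1/2), radius 1/8


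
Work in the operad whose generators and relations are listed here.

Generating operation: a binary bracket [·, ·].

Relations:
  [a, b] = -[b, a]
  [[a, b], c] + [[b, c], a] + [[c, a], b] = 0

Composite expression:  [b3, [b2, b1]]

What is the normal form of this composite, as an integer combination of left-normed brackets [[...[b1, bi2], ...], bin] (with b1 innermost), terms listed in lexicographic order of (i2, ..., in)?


[[b1, b2], b3]

A multilinear Lie element is pinned by b1-initial words (b1 innermost).
Composite bracket: [b3, [b2, b1]]
Each bracket splits as ab - ba, giving 4 signed words (2^2 = 4).
Keep just the words that open with b1:
  b1b2b3 appears with sign +1, giving the term +[[b1, b2], b3]


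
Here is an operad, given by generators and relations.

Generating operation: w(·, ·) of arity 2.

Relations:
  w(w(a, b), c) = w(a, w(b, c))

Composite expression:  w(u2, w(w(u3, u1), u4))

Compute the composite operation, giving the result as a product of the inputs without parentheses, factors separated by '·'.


The w-tree's shape is irrelevant; the u-reading-order decides.
w(u3, u1) unparenthesizes to u3 · u1
w(w(u3, u1), u4) unparenthesizes to u3 · u1 · u4
w(u2, w(w(u3, u1), u4)) unparenthesizes to u2 · u3 · u1 · u4

u2 · u3 · u1 · u4


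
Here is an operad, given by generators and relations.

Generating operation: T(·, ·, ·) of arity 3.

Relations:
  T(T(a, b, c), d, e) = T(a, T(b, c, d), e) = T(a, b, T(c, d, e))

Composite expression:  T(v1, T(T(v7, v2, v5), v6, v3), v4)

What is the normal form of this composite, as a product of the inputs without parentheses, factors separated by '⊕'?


v1 ⊕ v7 ⊕ v2 ⊕ v5 ⊕ v6 ⊕ v3 ⊕ v4

All parenthesizations of T agree; list the v-inputs left to right.
T(v7, v2, v5) reduces to v7 ⊕ v2 ⊕ v5
T(T(v7, v2, v5), v6, v3) reduces to v7 ⊕ v2 ⊕ v5 ⊕ v6 ⊕ v3
T(v1, T(T(v7, v2, v5), v6, v3), v4) reduces to v1 ⊕ v7 ⊕ v2 ⊕ v5 ⊕ v6 ⊕ v3 ⊕ v4


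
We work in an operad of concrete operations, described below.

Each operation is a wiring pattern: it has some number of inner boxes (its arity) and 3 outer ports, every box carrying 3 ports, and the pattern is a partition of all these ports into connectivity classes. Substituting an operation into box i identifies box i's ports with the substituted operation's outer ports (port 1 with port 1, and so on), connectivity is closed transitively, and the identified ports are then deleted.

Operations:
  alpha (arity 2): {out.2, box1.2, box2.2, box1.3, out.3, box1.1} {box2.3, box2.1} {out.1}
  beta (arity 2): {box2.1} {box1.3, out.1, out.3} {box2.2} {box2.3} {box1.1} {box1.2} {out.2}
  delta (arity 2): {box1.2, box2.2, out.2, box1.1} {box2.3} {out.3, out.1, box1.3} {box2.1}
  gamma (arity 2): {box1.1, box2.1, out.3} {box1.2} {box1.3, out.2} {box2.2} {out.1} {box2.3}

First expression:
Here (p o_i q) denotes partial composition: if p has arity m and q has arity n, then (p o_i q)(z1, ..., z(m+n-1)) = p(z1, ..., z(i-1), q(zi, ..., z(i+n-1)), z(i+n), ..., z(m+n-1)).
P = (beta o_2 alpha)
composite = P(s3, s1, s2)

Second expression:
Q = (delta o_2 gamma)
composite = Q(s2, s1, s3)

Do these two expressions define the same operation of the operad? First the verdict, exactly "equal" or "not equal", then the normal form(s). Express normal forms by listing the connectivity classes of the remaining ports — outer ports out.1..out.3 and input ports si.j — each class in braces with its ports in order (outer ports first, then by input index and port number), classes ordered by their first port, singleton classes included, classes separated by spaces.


not equal; first: {out.1, out.3, s3.3} {out.2} {s1.1, s1.2, s1.3, s2.2} {s2.1, s2.3} {s3.1} {s3.2}; second: {out.1, out.3, s2.3} {out.2, s1.3, s2.1, s2.2} {s1.1, s3.1} {s1.2} {s3.2} {s3.3}

In normal form, the first expression is {out.1, out.3, s3.3} {out.2} {s1.1, s1.2, s1.3, s2.2} {s2.1, s2.3} {s3.1} {s3.2}
In normal form, the second expression is {out.1, out.3, s2.3} {out.2, s1.3, s2.1, s2.2} {s1.1, s3.1} {s1.2} {s3.2} {s3.3}
Different reductions; not equal.


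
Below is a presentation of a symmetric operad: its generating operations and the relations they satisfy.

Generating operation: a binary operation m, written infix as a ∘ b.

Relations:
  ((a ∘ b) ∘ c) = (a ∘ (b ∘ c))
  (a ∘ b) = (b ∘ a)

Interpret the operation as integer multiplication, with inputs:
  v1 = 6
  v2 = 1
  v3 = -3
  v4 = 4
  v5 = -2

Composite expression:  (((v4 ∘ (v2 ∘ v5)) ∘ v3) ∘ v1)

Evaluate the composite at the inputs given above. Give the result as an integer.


144


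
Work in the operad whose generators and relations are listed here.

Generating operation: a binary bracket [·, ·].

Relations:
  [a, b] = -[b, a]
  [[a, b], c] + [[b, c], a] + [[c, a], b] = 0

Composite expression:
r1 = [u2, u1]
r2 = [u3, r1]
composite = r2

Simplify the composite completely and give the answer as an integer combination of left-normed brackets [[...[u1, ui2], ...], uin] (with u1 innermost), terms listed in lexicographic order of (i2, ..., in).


[[u1, u2], u3]

In the tensor algebra, words opening u1 carry the u1-anchored form.
Composite bracket: [u3, [u2, u1]]
Applying ab - ba throughout gives 4 signed words (2^2 = 4).
Words beginning with u1 determine it all:
  u1u2u3 (sign +1) contributes +[[u1, u2], u3]


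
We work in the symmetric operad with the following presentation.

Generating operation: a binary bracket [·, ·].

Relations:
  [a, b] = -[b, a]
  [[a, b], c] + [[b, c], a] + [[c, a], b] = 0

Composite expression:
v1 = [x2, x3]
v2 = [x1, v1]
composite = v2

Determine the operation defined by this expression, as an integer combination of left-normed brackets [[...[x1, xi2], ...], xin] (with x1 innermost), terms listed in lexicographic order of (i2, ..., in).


[[x1, x2], x3] - [[x1, x3], x2]

A multilinear Lie element is pinned by x1-initial words (x1 innermost).
Composite bracket: [x1, [x2, x3]]
Full expansion: 4 signed words from ab - ba (2^2 = 4).
Only words starting with x1 matter:
  x1x2x3 (sign +1) contributes +[[x1, x2], x3]
  x1x3x2 (sign -1) contributes -[[x1, x3], x2]


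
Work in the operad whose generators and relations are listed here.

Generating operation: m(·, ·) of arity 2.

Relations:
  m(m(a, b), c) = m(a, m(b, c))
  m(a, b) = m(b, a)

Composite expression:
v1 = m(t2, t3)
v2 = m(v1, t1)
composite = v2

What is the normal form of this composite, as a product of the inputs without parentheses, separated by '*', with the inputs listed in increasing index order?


Key point: m commutes, so take the t-inputs in any fixed order.
m(t2, t3) unparenthesizes to t2 * t3
m(m(t2, t3), t1) unparenthesizes to t2 * t3 * t1
the factors in increasing index order: t1 * t2 * t3

t1 * t2 * t3


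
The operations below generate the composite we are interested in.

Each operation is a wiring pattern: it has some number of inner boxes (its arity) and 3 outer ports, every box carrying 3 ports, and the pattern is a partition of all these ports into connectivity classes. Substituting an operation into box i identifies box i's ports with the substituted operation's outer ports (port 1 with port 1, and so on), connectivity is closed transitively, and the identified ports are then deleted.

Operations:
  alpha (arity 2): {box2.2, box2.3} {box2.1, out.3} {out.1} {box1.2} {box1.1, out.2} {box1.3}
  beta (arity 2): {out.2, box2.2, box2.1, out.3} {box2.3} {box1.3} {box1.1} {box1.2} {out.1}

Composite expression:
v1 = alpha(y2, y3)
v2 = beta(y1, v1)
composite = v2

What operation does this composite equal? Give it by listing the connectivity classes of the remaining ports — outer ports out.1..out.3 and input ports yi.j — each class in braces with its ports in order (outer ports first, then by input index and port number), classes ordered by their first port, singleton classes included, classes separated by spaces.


Connectivity passes through glued beta-boundaries; trace each wire chain.
through alpha, on inputs (y2, y3): {out.1} {out.2, y2.1} {out.3, y3.1} {y2.2} {y2.3} {y3.2, y3.3} (out.j = stage outer ports)
through beta, on inputs (y1, y2, y3): {out.1} {out.2, out.3, y2.1} {y1.1} {y1.2} {y1.3} {y2.2} {y2.3} {y3.1} {y3.2, y3.3} (out.j = stage outer ports)

{out.1} {out.2, out.3, y2.1} {y1.1} {y1.2} {y1.3} {y2.2} {y2.3} {y3.1} {y3.2, y3.3}


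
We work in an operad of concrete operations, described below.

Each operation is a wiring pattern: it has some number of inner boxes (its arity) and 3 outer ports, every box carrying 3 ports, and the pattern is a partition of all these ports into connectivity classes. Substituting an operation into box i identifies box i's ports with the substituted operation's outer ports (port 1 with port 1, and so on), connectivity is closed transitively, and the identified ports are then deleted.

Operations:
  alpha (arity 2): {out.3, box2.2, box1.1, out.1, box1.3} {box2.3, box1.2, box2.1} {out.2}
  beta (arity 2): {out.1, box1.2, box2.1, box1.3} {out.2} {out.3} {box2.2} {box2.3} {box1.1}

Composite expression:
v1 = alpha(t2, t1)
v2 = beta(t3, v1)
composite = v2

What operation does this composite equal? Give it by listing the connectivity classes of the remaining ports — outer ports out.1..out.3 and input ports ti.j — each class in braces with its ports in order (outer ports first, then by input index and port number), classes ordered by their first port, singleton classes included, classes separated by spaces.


{out.1, t1.2, t2.1, t2.3, t3.2, t3.3} {out.2} {out.3} {t1.1, t1.3, t2.2} {t3.1}

After gluing at beta, chains via deleted ports link the t-ports.
stage alpha: inputs (t2, t1), connectivity {out.1, out.3, t1.2, t2.1, t2.3} {out.2} {t1.1, t1.3, t2.2}, out.j its boundary
stage beta: inputs (t3, t2, t1), connectivity {out.1, t1.2, t2.1, t2.3, t3.2, t3.3} {out.2} {out.3} {t1.1, t1.3, t2.2} {t3.1}, out.j its boundary


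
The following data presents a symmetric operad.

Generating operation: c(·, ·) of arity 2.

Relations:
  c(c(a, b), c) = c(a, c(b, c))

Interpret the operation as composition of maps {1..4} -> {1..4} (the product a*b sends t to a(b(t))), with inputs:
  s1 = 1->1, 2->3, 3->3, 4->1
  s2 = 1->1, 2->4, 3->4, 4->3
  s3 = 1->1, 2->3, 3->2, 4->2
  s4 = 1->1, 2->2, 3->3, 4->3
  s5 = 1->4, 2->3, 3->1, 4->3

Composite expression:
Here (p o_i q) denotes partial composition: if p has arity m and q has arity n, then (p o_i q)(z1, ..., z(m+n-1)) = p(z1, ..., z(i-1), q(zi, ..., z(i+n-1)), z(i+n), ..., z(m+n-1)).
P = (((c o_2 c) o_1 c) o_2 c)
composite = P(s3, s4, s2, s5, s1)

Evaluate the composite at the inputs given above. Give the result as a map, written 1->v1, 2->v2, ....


1->2, 2->1, 3->1, 4->2


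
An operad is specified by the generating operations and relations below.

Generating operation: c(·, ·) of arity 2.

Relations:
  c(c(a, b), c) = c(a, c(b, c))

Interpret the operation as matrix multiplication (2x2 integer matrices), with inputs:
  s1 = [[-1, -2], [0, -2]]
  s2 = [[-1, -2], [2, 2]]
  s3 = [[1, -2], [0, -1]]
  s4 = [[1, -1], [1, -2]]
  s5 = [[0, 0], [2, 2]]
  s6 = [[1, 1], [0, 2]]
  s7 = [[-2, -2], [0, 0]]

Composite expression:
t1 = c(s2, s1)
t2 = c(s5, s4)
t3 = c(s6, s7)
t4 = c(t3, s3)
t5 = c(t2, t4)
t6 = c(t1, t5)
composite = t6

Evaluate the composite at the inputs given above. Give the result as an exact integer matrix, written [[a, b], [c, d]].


c(s2, s1) = [[1, 6], [-2, -8]]
c(s5, s4) = [[0, 0], [4, -6]]
c(s6, s7) = [[-2, -2], [0, 0]]
c(c(s6, s7), s3) = [[-2, 6], [0, 0]]
c(c(s5, s4), c(c(s6, s7), s3)) = [[0, 0], [-8, 24]]
c(c(s2, s1), c(c(s5, s4), c(c(s6, s7), s3))) = [[-48, 144], [64, -192]]

[[-48, 144], [64, -192]]


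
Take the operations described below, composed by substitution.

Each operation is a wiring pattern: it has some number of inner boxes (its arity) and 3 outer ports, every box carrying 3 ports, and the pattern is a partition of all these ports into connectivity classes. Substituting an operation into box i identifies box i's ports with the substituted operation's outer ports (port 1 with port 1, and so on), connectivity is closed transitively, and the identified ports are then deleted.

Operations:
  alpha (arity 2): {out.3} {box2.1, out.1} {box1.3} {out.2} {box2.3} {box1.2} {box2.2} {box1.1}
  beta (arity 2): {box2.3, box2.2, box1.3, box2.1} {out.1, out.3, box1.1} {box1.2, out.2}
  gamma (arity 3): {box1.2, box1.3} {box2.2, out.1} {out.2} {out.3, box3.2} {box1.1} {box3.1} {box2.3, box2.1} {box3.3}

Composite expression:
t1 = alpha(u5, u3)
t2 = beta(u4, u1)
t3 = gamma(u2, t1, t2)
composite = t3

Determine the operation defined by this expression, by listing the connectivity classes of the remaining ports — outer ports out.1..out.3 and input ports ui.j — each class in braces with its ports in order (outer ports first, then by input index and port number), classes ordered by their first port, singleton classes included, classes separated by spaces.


Two ports join when wires chain via gamma-identified ports.
the subtree at alpha composes to {out.1, u3.1} {out.2} {out.3} {u3.2} {u3.3} {u5.1} {u5.2} {u5.3} on (u5, u3); out.j = own outer ports
the subtree at beta composes to {out.1, out.3, u4.1} {out.2, u4.2} {u1.1, u1.2, u1.3, u4.3} on (u4, u1); out.j = own outer ports
the subtree at gamma composes to {out.1} {out.2} {out.3, u4.2} {u1.1, u1.2, u1.3, u4.3} {u2.1} {u2.2, u2.3} {u3.1} {u3.2} {u3.3} {u4.1} {u5.1} {u5.2} {u5.3} on (u2, u5, u3, u4, u1); out.j = own outer ports

{out.1} {out.2} {out.3, u4.2} {u1.1, u1.2, u1.3, u4.3} {u2.1} {u2.2, u2.3} {u3.1} {u3.2} {u3.3} {u4.1} {u5.1} {u5.2} {u5.3}


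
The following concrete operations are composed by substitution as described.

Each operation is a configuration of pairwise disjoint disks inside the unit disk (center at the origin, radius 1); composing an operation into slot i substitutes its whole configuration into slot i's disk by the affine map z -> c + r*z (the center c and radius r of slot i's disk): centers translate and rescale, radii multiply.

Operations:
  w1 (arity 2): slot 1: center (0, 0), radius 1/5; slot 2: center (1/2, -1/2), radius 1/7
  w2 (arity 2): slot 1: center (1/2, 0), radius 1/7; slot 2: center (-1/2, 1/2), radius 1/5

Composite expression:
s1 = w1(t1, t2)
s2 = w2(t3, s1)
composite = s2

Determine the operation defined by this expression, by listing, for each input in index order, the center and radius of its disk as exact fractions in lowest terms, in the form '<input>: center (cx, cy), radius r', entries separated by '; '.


t1: center (-1/2, 1/2), radius 1/25; t2: center (-2/5, 2/5), radius 1/35; t3: center (1/2, 0), radius 1/7

Follow each t-input down from w2: c' goes to c + r*c', radius to r*r'.
input t3: composing its 1 substitution step yields center (1/2, 0), radius 1/7
input t1: composing its 2 substitution steps yields center (-1/2, 1/2), radius 1/25
input t2: composing its 2 substitution steps yields center (-2/5, 2/5), radius 1/35


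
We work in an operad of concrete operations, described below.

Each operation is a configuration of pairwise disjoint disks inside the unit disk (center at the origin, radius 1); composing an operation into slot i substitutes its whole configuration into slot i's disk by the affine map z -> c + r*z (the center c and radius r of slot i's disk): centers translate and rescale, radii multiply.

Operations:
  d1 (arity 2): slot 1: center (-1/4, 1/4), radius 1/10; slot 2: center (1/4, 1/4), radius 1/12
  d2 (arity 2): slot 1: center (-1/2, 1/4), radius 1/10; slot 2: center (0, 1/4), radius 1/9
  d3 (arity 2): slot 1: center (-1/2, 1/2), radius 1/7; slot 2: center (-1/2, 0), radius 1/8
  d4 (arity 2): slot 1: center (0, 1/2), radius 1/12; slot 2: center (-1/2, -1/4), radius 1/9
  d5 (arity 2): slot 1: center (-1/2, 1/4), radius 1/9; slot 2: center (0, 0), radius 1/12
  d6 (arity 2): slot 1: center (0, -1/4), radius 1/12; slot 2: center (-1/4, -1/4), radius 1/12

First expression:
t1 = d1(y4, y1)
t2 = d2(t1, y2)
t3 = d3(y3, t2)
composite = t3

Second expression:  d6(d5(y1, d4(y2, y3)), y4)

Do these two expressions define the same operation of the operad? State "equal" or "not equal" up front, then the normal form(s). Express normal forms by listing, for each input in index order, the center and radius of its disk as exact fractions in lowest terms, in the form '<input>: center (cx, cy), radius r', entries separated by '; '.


not equal: they reduce to y1: center (-179/320, 11/320), radius 1/960; y2: center (-1/2, 1/32), radius 1/72; y3: center (-1/2, 1/2), radius 1/7; y4: center (-181/320, 11/320), radius 1/800 and y1: center (-1/24, -11/48), radius 1/108; y2: center (0, -71/288), radius 1/1728; y3: center (-1/288, -145/576), radius 1/1296; y4: center (-1/4, -1/4), radius 1/12

The first expression, normalized: y1: center (-179/320, 11/320), radius 1/960; y2: center (-1/2, 1/32), radius 1/72; y3: center (-1/2, 1/2), radius 1/7; y4: center (-181/320, 11/320), radius 1/800
The second expression, normalized: y1: center (-1/24, -11/48), radius 1/108; y2: center (0, -71/288), radius 1/1728; y3: center (-1/288, -145/576), radius 1/1296; y4: center (-1/4, -1/4), radius 1/12
Different reductions; not equal.


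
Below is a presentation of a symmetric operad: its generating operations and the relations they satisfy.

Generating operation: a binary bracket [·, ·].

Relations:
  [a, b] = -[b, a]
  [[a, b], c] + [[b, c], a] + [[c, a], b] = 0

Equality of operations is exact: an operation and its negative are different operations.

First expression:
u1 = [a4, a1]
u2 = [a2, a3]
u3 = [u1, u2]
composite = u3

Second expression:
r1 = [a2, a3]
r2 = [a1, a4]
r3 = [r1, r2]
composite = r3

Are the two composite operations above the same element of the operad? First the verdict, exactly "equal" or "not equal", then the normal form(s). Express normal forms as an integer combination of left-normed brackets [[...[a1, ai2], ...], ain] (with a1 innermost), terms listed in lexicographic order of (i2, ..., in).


The first composite normalizes to -[[[a1, a4], a2], a3] + [[[a1, a4], a3], a2]
The second composite normalizes to -[[[a1, a4], a2], a3] + [[[a1, a4], a3], a2]
The forms coincide; equal.

equal; the common form is -[[[a1, a4], a2], a3] + [[[a1, a4], a3], a2]


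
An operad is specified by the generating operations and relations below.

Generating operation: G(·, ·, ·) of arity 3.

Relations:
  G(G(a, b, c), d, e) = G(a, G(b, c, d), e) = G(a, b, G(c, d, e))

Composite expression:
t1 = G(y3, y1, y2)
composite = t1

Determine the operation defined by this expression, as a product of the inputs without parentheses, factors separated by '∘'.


y3 ∘ y1 ∘ y2

The G-tree's shape is irrelevant; the y-reading-order decides.
G(y3, y1, y2) spells out as y3 ∘ y1 ∘ y2


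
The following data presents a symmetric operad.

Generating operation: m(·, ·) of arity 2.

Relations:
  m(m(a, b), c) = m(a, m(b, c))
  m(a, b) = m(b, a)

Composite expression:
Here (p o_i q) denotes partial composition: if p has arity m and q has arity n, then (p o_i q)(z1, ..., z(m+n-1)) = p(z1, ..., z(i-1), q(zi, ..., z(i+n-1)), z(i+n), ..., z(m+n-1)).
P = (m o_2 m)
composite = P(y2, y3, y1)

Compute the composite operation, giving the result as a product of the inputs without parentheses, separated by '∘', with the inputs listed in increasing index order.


y1 ∘ y2 ∘ y3

Reordering under m is free, so list the y-inputs canonically.
m(y3, y1) spells out as y3 ∘ y1
m(y2, m(y3, y1)) spells out as y2 ∘ y3 ∘ y1
reordering the factors by index: y1 ∘ y2 ∘ y3


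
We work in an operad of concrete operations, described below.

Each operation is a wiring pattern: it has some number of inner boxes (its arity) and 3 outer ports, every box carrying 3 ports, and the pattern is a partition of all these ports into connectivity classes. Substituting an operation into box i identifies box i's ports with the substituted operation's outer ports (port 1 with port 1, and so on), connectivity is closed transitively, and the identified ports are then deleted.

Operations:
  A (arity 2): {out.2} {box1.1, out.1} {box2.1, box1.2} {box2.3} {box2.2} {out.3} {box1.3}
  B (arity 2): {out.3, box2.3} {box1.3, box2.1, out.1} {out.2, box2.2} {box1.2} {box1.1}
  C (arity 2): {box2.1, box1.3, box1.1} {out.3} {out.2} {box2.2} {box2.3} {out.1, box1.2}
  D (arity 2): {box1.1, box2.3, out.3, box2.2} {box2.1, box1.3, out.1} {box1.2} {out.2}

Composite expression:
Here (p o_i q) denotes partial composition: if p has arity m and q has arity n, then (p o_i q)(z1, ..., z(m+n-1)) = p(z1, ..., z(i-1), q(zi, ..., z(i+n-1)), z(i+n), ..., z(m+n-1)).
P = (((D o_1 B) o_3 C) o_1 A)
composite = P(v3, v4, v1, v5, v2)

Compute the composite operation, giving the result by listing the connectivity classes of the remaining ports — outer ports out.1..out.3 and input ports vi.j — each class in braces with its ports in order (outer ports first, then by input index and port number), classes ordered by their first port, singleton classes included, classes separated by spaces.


{out.1, v1.3, v5.2} {out.2} {out.3, v1.1} {v1.2} {v2.1, v5.1, v5.3} {v2.2} {v2.3} {v3.1} {v3.2, v4.1} {v3.3} {v4.2} {v4.3}

Connectivity passes through glued D-boundaries; trace each wire chain.
stage A: inputs (v3, v4), connectivity {out.1, v3.1} {out.2} {out.3} {v3.2, v4.1} {v3.3} {v4.2} {v4.3}, out.j its boundary
stage B: inputs (v3, v4, v1), connectivity {out.1, v1.1} {out.2, v1.2} {out.3, v1.3} {v3.1} {v3.2, v4.1} {v3.3} {v4.2} {v4.3}, out.j its boundary
stage C: inputs (v5, v2), connectivity {out.1, v5.2} {out.2} {out.3} {v2.1, v5.1, v5.3} {v2.2} {v2.3}, out.j its boundary
stage D: inputs (v3, v4, v1, v5, v2), connectivity {out.1, v1.3, v5.2} {out.2} {out.3, v1.1} {v1.2} {v2.1, v5.1, v5.3} {v2.2} {v2.3} {v3.1} {v3.2, v4.1} {v3.3} {v4.2} {v4.3}, out.j its boundary


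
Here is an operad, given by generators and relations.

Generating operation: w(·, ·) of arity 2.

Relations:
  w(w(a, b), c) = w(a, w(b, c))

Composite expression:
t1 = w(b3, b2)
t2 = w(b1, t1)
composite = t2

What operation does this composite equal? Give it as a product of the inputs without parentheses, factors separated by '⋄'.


b1 ⋄ b3 ⋄ b2

Under associativity of w, the answer is the b's in reading order.
w(b3, b2) linearizes to b3 ⋄ b2
w(b1, w(b3, b2)) linearizes to b1 ⋄ b3 ⋄ b2


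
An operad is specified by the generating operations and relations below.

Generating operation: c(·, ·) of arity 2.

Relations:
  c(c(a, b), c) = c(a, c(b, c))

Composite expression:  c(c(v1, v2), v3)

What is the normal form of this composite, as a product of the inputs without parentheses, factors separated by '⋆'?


v1 ⋆ v2 ⋆ v3


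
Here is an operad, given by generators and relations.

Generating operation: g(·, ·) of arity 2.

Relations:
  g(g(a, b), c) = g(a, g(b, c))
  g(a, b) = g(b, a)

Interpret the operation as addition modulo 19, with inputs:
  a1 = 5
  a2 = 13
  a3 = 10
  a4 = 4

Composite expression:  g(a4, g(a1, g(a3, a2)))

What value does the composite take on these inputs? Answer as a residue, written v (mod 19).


g(a3, a2) = 4
g(a1, g(a3, a2)) = 9
g(a4, g(a1, g(a3, a2))) = 13

13 (mod 19)


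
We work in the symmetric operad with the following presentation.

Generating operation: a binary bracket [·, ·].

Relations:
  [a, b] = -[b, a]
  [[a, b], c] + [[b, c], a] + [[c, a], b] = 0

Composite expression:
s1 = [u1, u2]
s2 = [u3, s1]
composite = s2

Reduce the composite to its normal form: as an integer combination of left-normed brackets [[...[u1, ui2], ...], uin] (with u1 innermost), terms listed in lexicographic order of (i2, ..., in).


-[[u1, u2], u3]


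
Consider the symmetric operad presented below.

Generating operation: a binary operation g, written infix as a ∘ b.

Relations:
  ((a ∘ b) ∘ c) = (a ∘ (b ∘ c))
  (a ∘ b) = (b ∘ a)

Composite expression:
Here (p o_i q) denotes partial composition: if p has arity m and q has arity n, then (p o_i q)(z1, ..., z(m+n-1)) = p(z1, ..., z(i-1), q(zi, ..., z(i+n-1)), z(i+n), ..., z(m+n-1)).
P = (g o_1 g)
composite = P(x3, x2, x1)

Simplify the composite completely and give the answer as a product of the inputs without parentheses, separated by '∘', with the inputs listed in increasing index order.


Reordering under g is free, so list the x-inputs canonically.
(x3 ∘ x2) unparenthesizes to x3 ∘ x2
((x3 ∘ x2) ∘ x1) unparenthesizes to x3 ∘ x2 ∘ x1
sorting the factors by input index: x1 ∘ x2 ∘ x3

x1 ∘ x2 ∘ x3


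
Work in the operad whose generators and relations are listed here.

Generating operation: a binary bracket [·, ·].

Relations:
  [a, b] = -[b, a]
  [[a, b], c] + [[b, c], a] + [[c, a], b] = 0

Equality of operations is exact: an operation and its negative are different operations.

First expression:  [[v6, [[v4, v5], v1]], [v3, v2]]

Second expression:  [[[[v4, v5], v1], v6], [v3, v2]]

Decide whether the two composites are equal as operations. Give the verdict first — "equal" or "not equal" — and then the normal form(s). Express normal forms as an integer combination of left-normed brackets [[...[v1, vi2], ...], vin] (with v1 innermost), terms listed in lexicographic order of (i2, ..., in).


not equal; the first gives -[[[[[v1, v4], v5], v6], v2], v3] + [[[[[v1, v4], v5], v6], v3], v2] + [[[[[v1, v5], v4], v6], v2], v3] - [[[[[v1, v5], v4], v6], v3], v2] and the second [[[[[v1, v4], v5], v6], v2], v3] - [[[[[v1, v4], v5], v6], v3], v2] - [[[[[v1, v5], v4], v6], v2], v3] + [[[[[v1, v5], v4], v6], v3], v2]

In normal form, the first expression is -[[[[[v1, v4], v5], v6], v2], v3] + [[[[[v1, v4], v5], v6], v3], v2] + [[[[[v1, v5], v4], v6], v2], v3] - [[[[[v1, v5], v4], v6], v3], v2]
In normal form, the second expression is [[[[[v1, v4], v5], v6], v2], v3] - [[[[[v1, v4], v5], v6], v3], v2] - [[[[[v1, v5], v4], v6], v2], v3] + [[[[[v1, v5], v4], v6], v3], v2]
No match — not equal.


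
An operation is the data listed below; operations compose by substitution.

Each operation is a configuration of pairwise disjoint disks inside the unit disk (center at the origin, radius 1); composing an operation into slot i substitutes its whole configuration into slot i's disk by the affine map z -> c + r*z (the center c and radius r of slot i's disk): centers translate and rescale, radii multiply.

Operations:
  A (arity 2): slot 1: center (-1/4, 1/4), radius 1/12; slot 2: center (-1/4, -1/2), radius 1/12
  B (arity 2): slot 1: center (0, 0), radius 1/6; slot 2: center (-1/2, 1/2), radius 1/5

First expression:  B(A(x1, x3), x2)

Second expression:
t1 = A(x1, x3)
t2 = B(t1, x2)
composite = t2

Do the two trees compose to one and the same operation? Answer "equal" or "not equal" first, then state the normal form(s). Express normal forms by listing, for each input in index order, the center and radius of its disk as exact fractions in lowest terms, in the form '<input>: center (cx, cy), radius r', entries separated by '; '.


equal — both sides give x1: center (-1/24, 1/24), radius 1/72; x2: center (-1/2, 1/2), radius 1/5; x3: center (-1/24, -1/12), radius 1/72


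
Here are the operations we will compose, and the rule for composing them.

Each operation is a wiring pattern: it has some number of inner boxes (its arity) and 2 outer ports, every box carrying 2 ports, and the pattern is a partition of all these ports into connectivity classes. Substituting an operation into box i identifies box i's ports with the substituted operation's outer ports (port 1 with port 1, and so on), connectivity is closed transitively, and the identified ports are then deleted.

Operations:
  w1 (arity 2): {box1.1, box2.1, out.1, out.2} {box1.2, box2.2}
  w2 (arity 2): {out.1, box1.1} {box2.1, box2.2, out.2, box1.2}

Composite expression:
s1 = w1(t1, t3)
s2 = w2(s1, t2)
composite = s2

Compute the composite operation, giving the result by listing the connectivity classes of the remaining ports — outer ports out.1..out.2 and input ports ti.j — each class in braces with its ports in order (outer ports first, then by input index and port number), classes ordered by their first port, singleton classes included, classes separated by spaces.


{out.1, out.2, t1.1, t2.1, t2.2, t3.1} {t1.2, t3.2}


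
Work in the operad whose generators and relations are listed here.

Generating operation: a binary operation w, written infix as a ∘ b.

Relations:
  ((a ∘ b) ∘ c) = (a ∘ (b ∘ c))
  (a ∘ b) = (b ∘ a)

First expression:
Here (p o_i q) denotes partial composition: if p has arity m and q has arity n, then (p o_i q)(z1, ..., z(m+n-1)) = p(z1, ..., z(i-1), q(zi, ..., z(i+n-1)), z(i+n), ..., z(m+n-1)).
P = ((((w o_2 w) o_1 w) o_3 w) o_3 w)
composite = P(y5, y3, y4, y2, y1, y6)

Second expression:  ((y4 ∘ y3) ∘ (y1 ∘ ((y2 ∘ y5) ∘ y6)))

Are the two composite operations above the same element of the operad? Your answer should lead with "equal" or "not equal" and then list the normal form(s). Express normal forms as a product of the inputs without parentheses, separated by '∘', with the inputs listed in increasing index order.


equal: each reduces to y1 ∘ y2 ∘ y3 ∘ y4 ∘ y5 ∘ y6

Normal form of the first expression: y1 ∘ y2 ∘ y3 ∘ y4 ∘ y5 ∘ y6
Normal form of the second expression: y1 ∘ y2 ∘ y3 ∘ y4 ∘ y5 ∘ y6
The forms coincide; equal.


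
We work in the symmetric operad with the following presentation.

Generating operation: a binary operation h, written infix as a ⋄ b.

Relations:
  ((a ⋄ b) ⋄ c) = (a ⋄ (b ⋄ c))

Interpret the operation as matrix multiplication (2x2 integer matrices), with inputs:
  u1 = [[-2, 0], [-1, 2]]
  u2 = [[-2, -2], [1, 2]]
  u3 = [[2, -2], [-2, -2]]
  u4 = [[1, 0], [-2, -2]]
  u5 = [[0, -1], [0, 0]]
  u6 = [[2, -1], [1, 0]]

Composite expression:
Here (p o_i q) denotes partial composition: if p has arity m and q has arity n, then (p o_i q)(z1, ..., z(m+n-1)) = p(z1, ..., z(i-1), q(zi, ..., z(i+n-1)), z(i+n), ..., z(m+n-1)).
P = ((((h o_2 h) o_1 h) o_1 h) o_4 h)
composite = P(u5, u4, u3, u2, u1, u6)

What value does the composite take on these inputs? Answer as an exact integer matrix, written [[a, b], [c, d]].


[[32, -32], [0, 0]]

(u5 ⋄ u4) = [[2, 2], [0, 0]]
((u5 ⋄ u4) ⋄ u3) = [[0, -8], [0, 0]]
(u2 ⋄ u1) = [[6, -4], [-4, 4]]
((u2 ⋄ u1) ⋄ u6) = [[8, -6], [-4, 4]]
(((u5 ⋄ u4) ⋄ u3) ⋄ ((u2 ⋄ u1) ⋄ u6)) = [[32, -32], [0, 0]]


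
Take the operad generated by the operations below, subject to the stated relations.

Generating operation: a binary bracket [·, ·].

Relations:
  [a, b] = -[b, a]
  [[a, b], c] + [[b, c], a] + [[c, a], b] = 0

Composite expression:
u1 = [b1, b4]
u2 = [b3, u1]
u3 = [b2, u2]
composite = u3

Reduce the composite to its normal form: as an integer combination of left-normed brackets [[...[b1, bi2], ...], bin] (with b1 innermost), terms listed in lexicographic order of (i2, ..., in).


Skip Jacobi rewriting: expand, keep b1-initial words, read off terms.
Composite bracket: [b2, [b3, [b1, b4]]]
Under [a, b] = ab - ba we get 8 signed associative words (2^3 = 8).
Words beginning with b1 determine it all:
  sign of b1b4b3b2 is +1, so it contributes +[[[b1, b4], b3], b2]

[[[b1, b4], b3], b2]


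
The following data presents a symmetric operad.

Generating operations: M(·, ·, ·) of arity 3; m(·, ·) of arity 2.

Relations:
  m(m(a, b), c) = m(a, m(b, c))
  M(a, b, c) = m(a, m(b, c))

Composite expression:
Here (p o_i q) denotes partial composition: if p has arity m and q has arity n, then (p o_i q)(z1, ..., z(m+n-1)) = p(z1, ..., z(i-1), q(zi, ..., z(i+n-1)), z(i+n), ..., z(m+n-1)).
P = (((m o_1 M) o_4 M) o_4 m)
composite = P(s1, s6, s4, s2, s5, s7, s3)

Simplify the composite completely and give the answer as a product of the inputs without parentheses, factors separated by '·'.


s1 · s6 · s4 · s2 · s5 · s7 · s3

All parenthesizations of m agree; list the s-inputs left to right.
M(s1, s6, s4) unparenthesizes to s1 · s6 · s4
m(s2, s5) unparenthesizes to s2 · s5
M(m(s2, s5), s7, s3) unparenthesizes to s2 · s5 · s7 · s3
m(M(s1, s6, s4), M(m(s2, s5), s7, s3)) unparenthesizes to s1 · s6 · s4 · s2 · s5 · s7 · s3


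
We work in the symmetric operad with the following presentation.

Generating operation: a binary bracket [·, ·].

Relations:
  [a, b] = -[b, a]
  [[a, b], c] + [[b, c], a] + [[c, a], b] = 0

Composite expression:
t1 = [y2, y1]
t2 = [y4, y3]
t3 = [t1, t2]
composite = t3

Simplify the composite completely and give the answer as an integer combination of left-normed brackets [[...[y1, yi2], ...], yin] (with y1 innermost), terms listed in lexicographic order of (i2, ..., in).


[[[y1, y2], y3], y4] - [[[y1, y2], y4], y3]

Left-normed coefficients sit on the y1-initial expansion words.
Composite bracket: [[y2, y1], [y4, y3]]
Expanding via [a, b] = ab - ba: 8 signed words (2^3 = 8).
The y1-initial words carry the normal form:
  the word y1y2y3y4 carries sign +1 and contributes +[[[y1, y2], y3], y4]
  the word y1y2y4y3 carries sign -1 and contributes -[[[y1, y2], y4], y3]


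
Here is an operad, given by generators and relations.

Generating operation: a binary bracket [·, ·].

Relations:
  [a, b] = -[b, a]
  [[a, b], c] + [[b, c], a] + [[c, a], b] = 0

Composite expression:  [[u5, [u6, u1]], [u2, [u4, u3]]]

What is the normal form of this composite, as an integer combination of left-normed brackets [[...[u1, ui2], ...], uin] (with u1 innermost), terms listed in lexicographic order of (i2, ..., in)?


-[[[[[u1, u6], u5], u2], u3], u4] + [[[[[u1, u6], u5], u2], u4], u3] + [[[[[u1, u6], u5], u3], u4], u2] - [[[[[u1, u6], u5], u4], u3], u2]


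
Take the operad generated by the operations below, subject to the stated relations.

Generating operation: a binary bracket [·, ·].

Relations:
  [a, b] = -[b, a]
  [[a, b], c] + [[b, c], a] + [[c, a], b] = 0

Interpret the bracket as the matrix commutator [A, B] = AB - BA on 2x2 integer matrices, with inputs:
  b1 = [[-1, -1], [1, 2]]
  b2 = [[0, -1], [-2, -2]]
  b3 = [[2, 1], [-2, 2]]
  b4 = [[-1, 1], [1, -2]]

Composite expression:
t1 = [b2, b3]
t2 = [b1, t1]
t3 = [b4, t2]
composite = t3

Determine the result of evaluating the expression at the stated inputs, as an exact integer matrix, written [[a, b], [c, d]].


[[18, 14], [-32, -18]]

[b2, b3] = [[4, 2], [4, -4]]
[b1, [b2, b3]] = [[-6, 2], [20, 6]]
[b4, [b1, [b2, b3]]] = [[18, 14], [-32, -18]]


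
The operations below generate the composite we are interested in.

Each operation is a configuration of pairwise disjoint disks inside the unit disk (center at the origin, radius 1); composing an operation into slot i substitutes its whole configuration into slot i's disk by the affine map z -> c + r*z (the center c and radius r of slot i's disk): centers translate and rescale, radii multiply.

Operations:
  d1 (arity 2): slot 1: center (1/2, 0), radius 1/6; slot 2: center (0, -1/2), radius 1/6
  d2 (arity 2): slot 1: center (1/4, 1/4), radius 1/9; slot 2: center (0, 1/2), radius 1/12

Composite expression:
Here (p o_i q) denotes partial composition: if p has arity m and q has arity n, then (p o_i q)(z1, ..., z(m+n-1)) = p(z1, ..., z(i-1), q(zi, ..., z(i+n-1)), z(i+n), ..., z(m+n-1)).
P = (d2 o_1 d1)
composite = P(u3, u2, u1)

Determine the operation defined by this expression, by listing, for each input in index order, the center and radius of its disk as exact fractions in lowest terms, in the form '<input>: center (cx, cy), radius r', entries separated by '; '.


u1: center (0, 1/2), radius 1/12; u2: center (1/4, 7/36), radius 1/54; u3: center (11/36, 1/4), radius 1/54

Each u-disk chains the slot maps above it in d2; radii multiply.
u3: after 2 affine steps, its disk has center (11/36, 1/4), radius 1/54
u2: after 2 affine steps, its disk has center (1/4, 7/36), radius 1/54
u1: after 1 affine step, its disk has center (0, 1/2), radius 1/12


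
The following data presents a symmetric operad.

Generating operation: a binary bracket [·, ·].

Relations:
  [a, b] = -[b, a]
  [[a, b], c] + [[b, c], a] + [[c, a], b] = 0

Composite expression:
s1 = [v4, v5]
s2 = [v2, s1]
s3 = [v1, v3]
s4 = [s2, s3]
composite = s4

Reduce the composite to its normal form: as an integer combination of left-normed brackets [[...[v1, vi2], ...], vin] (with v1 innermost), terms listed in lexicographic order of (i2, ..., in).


-[[[[v1, v3], v2], v4], v5] + [[[[v1, v3], v2], v5], v4] + [[[[v1, v3], v4], v5], v2] - [[[[v1, v3], v5], v4], v2]

A multilinear Lie element is pinned by v1-initial words (v1 innermost).
Composite bracket: [[v2, [v4, v5]], [v1, v3]]
Applying ab - ba throughout gives 16 signed words (2^4 = 16).
The v1-initial words carry the normal form:
  v1v3v2v4v5 appears with sign -1, giving the term -[[[[v1, v3], v2], v4], v5]
  v1v3v2v5v4 appears with sign +1, giving the term +[[[[v1, v3], v2], v5], v4]
  v1v3v4v5v2 appears with sign +1, giving the term +[[[[v1, v3], v4], v5], v2]
  v1v3v5v4v2 appears with sign -1, giving the term -[[[[v1, v3], v5], v4], v2]


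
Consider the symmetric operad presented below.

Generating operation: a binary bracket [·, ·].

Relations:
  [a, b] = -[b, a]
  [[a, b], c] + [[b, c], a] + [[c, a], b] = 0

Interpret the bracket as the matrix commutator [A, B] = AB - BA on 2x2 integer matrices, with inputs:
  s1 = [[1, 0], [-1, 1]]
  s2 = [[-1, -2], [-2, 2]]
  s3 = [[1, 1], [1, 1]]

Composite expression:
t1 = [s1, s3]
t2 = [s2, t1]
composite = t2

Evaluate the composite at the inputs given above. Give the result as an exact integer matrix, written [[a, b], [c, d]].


[s1, s3] = [[1, 0], [0, -1]]
[s2, [s1, s3]] = [[0, 4], [-4, 0]]

[[0, 4], [-4, 0]]
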